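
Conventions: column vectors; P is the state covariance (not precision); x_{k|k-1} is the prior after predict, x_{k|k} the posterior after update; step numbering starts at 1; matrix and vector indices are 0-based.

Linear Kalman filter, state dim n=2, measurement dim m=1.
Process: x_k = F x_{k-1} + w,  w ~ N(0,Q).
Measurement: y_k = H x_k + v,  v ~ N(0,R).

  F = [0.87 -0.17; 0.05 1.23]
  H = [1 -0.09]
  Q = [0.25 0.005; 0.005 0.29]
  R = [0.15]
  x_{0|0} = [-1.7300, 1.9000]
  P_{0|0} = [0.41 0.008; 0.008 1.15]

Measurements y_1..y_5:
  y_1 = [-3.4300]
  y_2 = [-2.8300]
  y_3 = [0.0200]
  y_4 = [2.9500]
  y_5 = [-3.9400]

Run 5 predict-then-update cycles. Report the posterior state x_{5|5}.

x_post = [-2.0859, 4.2907]

step 1: x^-=[-1.8281, 2.2505]  P^-=[0.5912 -0.2091; -0.2091 2.0318]  S=[0.7953]  K=[0.7670; -0.4929]  nu=[-1.3994]  x^+=[-2.9014, 2.9402]  P^+=[0.1233 0.0915; 0.0915 1.8386]
step 2: x^-=[-3.0241, 3.4714]  P^-=[0.3694 -0.2769; -0.2769 3.0832]  S=[0.5942]  K=[0.6636; -0.9330]  nu=[0.5065]  x^+=[-2.6880, 2.9988]  P^+=[0.1077 0.0910; 0.0910 2.5660]
step 3: x^-=[-2.8483, 3.5541]  P^-=[0.3788 -0.4303; -0.4303 4.1835]  S=[0.6401]  K=[0.6522; -1.2604]  nu=[3.1882]  x^+=[-0.7689, -0.4642]  P^+=[0.1065 0.0959; 0.0959 3.1666]
step 4: x^-=[-0.5900, -0.6094]  P^-=[0.3937 -0.5507; -0.5507 5.0929]  S=[0.6841]  K=[0.6480; -1.4750]  nu=[3.4852]  x^+=[1.6683, -5.7499]  P^+=[0.1065 0.1032; 0.1032 3.6046]
step 5: x^-=[2.4289, -6.9890]  P^-=[0.4043 -0.6346; -0.6346 5.7564]  S=[0.7151]  K=[0.6452; -1.6119]  nu=[-6.9979]  x^+=[-2.0859, 4.2907]  P^+=[0.1066 0.1091; 0.1091 3.8985]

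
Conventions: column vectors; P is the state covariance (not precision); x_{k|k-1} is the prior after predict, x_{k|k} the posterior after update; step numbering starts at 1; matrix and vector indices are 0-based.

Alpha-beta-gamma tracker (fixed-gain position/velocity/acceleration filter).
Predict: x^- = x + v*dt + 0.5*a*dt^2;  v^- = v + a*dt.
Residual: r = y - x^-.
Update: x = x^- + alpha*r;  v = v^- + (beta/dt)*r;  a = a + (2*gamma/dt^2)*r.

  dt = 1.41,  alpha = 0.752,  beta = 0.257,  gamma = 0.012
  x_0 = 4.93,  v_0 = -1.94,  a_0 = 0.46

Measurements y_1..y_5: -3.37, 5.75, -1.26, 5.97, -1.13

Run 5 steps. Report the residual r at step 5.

resid = -8.4383

step 1: x_pred=2.6519  r=-6.0219  x^+=-1.8766  v^+=-2.3890  a^+=0.3873
step 2: x_pred=-4.8601  r=10.6101  x^+=3.1187  v^+=0.0910  a^+=0.5154
step 3: x_pred=3.7593  r=-5.0193  x^+=-0.0152  v^+=-0.0972  a^+=0.4548
step 4: x_pred=0.2999  r=5.6701  x^+=4.5638  v^+=1.5776  a^+=0.5232
step 5: x_pred=7.3083  r=-8.4383  x^+=0.9627  v^+=0.7773  a^+=0.4214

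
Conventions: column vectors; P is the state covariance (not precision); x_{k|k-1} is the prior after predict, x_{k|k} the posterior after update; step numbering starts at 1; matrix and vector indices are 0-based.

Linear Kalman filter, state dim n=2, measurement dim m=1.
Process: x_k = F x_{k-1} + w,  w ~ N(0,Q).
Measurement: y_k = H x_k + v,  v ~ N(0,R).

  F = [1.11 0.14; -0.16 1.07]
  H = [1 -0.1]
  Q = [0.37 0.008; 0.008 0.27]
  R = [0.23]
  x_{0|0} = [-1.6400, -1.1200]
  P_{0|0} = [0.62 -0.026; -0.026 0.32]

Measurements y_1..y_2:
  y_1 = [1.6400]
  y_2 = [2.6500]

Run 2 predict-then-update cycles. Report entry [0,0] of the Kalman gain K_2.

step 1: x^-=[-1.9772, -0.9360]  P^-=[1.1321 -0.0845; -0.0845 0.6611]  S=[1.3856]  K=[0.8231; -0.1087]  nu=[3.5236]  x^+=[0.9232, -1.3189]  P^+=[0.1933 0.0395; 0.0395 0.6448]
step 2: x^-=[0.8401, -1.5590]  P^-=[0.6330 0.1163; 0.1163 0.9996]  S=[0.8498]  K=[0.7313; 0.0192]  nu=[1.6540]  x^+=[2.0496, -1.5272]  P^+=[0.1786 0.1043; 0.1043 0.9993]

K[0,0] = 0.7313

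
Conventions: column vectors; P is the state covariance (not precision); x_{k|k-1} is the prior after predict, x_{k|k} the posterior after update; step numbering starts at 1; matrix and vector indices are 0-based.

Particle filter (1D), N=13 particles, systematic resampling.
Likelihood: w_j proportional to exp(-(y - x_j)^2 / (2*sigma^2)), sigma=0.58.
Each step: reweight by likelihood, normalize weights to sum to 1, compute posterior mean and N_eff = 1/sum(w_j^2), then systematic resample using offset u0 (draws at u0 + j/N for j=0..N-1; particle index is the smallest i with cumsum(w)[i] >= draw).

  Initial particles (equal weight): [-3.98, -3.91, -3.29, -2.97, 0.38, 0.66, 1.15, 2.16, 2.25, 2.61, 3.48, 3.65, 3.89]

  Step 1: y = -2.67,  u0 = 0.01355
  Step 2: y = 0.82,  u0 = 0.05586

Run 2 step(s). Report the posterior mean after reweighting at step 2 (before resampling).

post_mean = -2.9742

step 1: w=[0.0482, 0.0628, 0.3488, 0.5402, 0.0000, 0.0000, 0.0000, 0.0000, 0.0000, 0.0000, 0.0000, 0.0000, 0.0000]  mean=-3.1893  Neff=2.3824  idx=[0, 1, 2, 2, 2, 2, 3, 3, 3, 3, 3, 3, 3]
step 2: w=[0.0000, 0.0000, 0.0033, 0.0033, 0.0033, 0.0033, 0.1410, 0.1410, 0.1410, 0.1410, 0.1410, 0.1410, 0.1410]  mean=-2.9742  Neff=7.1858  idx=[6, 6, 7, 7, 8, 9, 9, 10, 10, 11, 11, 12, 12]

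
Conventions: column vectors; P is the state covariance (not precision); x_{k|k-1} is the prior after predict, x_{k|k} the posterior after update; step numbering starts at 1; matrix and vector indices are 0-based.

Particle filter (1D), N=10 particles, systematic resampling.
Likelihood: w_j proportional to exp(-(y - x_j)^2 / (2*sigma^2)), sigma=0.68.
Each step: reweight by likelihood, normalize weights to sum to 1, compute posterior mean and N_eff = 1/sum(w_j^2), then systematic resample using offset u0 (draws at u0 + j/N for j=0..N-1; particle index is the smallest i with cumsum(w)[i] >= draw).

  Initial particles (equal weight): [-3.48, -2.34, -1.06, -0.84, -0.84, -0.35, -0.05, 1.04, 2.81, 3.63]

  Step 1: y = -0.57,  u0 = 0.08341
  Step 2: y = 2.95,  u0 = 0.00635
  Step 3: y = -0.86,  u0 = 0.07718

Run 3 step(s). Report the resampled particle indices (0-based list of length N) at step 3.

resampled_idx = [0, 1, 1, 2, 3, 5, 6, 7, 8, 9]

step 1: w=[0.0000, 0.0077, 0.1749, 0.2096, 0.2096, 0.2152, 0.1693, 0.0138, 0.0000, 0.0000]  mean=-0.6250  Neff=5.1637  idx=[2, 3, 3, 3, 4, 4, 5, 5, 6, 6]
step 2: w=[0.0002, 0.0013, 0.0013, 0.0013, 0.0013, 0.0013, 0.0570, 0.0570, 0.4396, 0.4396]  mean=-0.0896  Neff=2.5444  idx=[5, 7, 8, 8, 8, 8, 9, 9, 9, 9]
step 3: w=[0.1757, 0.1327, 0.0865, 0.0865, 0.0865, 0.0865, 0.0865, 0.0865, 0.0865, 0.0865]  mean=-0.2286  Neff=9.2369  idx=[0, 1, 1, 2, 3, 5, 6, 7, 8, 9]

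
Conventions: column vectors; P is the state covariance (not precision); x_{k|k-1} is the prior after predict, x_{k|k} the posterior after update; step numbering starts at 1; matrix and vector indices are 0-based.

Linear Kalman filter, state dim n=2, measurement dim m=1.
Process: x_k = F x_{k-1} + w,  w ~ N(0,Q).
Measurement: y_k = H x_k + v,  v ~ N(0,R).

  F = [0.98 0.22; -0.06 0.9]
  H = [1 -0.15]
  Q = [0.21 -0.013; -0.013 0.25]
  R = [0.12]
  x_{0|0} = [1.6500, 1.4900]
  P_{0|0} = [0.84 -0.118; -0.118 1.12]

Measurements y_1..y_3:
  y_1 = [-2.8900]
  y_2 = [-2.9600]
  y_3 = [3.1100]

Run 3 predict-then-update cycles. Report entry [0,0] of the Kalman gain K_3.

step 1: x^-=[1.9448, 1.2420]  P^-=[1.0201 0.0568; 0.0568 1.1730]  S=[1.1494]  K=[0.8801; -0.1036]  nu=[-4.6485]  x^+=[-2.1461, 1.7237]  P^+=[0.1299 0.1617; 0.1617 1.1606]
step 2: x^-=[-1.7240, 1.6801]  P^-=[0.4606 0.3496; 0.3496 1.1731]  S=[0.5021]  K=[0.8129; 0.3458]  nu=[-0.9840]  x^+=[-2.5239, 1.3398]  P^+=[0.1288 0.2085; 0.2085 1.1131]
step 3: x^-=[-2.1786, 1.3572]  P^-=[0.4775 0.3809; 0.3809 1.1295]  S=[0.5086]  K=[0.8264; 0.4158]  nu=[5.4922]  x^+=[2.3603, 3.6410]  P^+=[0.1301 0.2061; 0.2061 1.0416]

K[0,0] = 0.8264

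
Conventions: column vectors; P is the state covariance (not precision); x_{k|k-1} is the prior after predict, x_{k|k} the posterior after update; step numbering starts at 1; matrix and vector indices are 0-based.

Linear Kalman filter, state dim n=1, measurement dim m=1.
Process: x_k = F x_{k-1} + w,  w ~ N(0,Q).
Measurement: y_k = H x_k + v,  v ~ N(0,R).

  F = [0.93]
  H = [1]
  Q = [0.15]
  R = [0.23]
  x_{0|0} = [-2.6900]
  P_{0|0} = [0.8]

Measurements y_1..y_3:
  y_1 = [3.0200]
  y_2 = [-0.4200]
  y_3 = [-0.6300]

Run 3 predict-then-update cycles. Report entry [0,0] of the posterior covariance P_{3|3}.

P_post[0,0] = 0.1228

step 1: x^-=[-2.5017]  P^-=[0.8419]  S=[1.0719]  K=[0.7854]  nu=[5.5217]  x^+=[1.8352]  P^+=[0.1806]
step 2: x^-=[1.7068]  P^-=[0.3062]  S=[0.5362]  K=[0.5711]  nu=[-2.1268]  x^+=[0.4922]  P^+=[0.1314]
step 3: x^-=[0.4577]  P^-=[0.2636]  S=[0.4936]  K=[0.5340]  nu=[-1.0877]  x^+=[-0.1232]  P^+=[0.1228]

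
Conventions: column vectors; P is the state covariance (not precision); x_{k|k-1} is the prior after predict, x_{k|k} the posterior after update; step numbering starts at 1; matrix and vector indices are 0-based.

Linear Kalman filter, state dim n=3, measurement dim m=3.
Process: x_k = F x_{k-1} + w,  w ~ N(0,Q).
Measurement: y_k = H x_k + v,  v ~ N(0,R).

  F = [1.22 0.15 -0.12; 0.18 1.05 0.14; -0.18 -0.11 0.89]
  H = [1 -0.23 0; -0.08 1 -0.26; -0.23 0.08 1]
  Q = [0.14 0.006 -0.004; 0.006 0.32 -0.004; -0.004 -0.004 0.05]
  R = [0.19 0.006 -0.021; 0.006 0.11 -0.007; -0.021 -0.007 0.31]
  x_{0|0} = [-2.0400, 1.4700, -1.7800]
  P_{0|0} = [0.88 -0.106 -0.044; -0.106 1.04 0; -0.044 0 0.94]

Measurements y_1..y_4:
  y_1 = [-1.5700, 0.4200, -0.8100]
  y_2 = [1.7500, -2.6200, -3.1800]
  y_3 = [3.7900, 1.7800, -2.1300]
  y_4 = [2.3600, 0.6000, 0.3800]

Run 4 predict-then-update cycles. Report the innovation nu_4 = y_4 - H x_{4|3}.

step 1: x^-=[-2.0547, 0.9271, -1.3787]  P^-=[1.4608 0.2020 -0.3464; 0.2020 1.4713 -0.0193; -0.3464 -0.0193 0.8456]  S=[1.6357 -0.1546 -0.6992; -0.1546 1.6111 -0.1419; -0.6992 -0.1419 1.3911]  K=[0.8741 0.1909 -0.0201; 0.0775 0.9288 0.1711; 0.0844 -0.0615 0.7002]  nu=[0.6979, -1.0299, 0.0220]  x^+=[-1.6417, 0.0284, -1.2411]  P^+=[0.1777 0.0436 0.0114; 0.0436 0.1168 0.0456; 0.0114 0.0456 0.2147]
step 2: x^-=[-1.8496, -0.4395, -0.8122]  P^-=[0.4211 0.1137 -0.0555; 0.1137 0.4892 0.0378; -0.0555 0.0378 0.2164]  S=[0.5847 -0.0077 -0.1760; -0.0077 0.5763 -0.0051; -0.1760 -0.0051 0.5792]  K=[0.6645 0.1724 -0.0440; 0.0455 0.8175 0.1088; 0.0115 -0.0205 0.4042]  nu=[3.4986, -2.5397, -2.7580]  x^+=[0.1588, -2.6563, -1.8345]  P^+=[0.1361 0.0341 -0.0002; 0.0341 0.0992 0.0269; -0.0002 0.0269 0.1230]
step 3: x^-=[0.0154, -3.0173, -1.3691]  P^-=[0.3581 0.0912 -0.0504; 0.0912 0.4569 0.0131; -0.0504 0.0131 0.1492]  S=[0.5303 -0.0210 -0.1531; -0.0210 0.5558 -0.0104; -0.1531 -0.0104 0.5030]  K=[0.6259 0.1587 -0.0558; 0.0295 0.8055 0.0826; -0.0103 -0.0335 0.3179]  nu=[3.0806, 4.4426, -0.5160]  x^+=[2.6772, 0.6093, -1.7136]  P^+=[0.1281 0.0307 -0.0045; 0.0307 0.0955 0.0187; -0.0045 0.0187 0.0965]
step 4: x^-=[3.5632, 0.8818, -2.0740]  P^-=[0.3461 0.0850 -0.0512; 0.0850 0.4482 0.0031; -0.0512 0.0031 0.1307]  S=[0.5207 -0.0247 -0.1495; -0.0247 0.5520 -0.0148; -0.1495 -0.0148 0.4828]  K=[0.6168 0.1540 -0.0612; 0.0240 0.8013 0.0721; -0.0189 -0.0417 0.2885]  nu=[-1.0004, -0.5360, 3.2030]  x^+=[2.6677, 0.6593, -1.1087]  P^+=[0.1262 0.0295 -0.0063; 0.0295 0.0942 0.0155; -0.0063 0.0155 0.0874]

innov = [-1.0004, -0.5360, 3.2030]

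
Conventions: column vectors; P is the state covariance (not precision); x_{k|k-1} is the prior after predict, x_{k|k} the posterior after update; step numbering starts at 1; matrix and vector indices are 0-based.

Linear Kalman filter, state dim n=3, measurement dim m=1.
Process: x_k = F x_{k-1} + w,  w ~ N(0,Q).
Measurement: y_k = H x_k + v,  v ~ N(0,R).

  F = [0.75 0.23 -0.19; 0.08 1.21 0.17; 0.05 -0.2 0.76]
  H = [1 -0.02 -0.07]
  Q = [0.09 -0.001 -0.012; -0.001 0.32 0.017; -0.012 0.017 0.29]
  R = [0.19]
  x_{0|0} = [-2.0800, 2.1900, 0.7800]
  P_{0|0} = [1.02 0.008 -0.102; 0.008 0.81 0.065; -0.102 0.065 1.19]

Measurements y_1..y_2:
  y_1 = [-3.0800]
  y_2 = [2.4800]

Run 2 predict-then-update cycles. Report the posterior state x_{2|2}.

step 1: x^-=[-1.2045, 2.6161, 0.0508]  P^-=[0.7757 0.2307 -0.2273; 0.2307 1.5724 0.0297; -0.2273 0.0297 0.9846]  S=[0.9938]  K=[0.7919; 0.1984; -0.2987]  nu=[-1.8196]  x^+=[-2.6454, 2.2550, 0.5942]  P^+=[0.1525 0.0746 0.0077; 0.0746 1.5332 0.0886; 0.0077 0.0886 0.8960]
step 2: x^-=[-1.5783, 2.6180, -0.1317]  P^-=[0.3050 0.4589 -0.1933; 0.4589 2.6427 -0.1554; -0.1933 -0.1554 0.8414]  S=[0.5085]  K=[0.6084; 0.8200; -0.4900]  nu=[4.1015]  x^+=[0.9171, 5.9812, -2.1412]  P^+=[0.1168 0.2052 -0.0418; 0.2052 2.3008 0.0489; -0.0418 0.0489 0.7193]

x_post = [0.9171, 5.9812, -2.1412]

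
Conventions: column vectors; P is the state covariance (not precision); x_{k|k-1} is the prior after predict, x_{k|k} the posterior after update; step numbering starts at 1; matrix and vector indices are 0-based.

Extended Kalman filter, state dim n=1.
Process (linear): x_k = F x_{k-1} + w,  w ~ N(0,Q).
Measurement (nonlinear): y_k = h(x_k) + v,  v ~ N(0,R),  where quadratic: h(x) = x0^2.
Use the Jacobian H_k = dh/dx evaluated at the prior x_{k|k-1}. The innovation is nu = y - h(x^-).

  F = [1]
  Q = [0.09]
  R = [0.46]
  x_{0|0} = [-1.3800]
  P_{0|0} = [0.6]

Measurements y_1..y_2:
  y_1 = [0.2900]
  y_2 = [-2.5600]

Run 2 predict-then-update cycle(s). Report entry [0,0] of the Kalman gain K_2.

K[0,0] = -0.2808

step 1: x^-=[-1.3800]  P^-=[0.6900]  H_jac=[-2.7600]  S=[5.7161]  K=[-0.3332]  nu=[-1.6144]  x^+=[-0.8421]  P^+=[0.0555]
step 2: x^-=[-0.8421]  P^-=[0.1455]  H_jac=[-1.6843]  S=[0.8728]  K=[-0.2808]  nu=[-3.2692]  x^+=[0.0759]  P^+=[0.0767]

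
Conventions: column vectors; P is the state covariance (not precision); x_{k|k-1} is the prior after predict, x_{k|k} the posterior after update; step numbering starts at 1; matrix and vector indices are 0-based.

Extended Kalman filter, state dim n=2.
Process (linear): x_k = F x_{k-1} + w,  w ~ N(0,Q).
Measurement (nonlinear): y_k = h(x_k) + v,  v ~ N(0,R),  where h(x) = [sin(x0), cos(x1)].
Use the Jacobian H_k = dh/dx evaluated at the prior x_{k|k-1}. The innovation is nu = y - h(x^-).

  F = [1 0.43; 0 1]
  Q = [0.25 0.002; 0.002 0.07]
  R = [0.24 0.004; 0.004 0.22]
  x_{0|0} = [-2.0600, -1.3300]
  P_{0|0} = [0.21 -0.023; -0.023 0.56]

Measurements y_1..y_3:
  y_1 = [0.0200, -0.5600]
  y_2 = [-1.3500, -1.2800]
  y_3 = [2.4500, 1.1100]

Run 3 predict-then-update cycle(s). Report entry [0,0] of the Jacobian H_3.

step 1: x^-=[-2.6319, -1.3300]  P^-=[0.5438 0.2198; 0.2198 0.6300]  H_jac=[-0.8729 0.0000; 0.0000 0.9711]  S=[0.6543 -0.1823; -0.1823 0.8142]  K=[-0.6958 0.1064; -0.0894 0.7314]  nu=[0.5079, -0.7985]  x^+=[-3.0702, -1.9595]  P^+=[0.1908 0.0212; 0.0212 0.1653]
step 2: x^-=[-3.9128, -1.9595]  P^-=[0.4896 0.0943; 0.0943 0.2353]  H_jac=[-0.7171 0.0000; 0.0000 0.9254]  S=[0.4918 -0.0586; -0.0586 0.4215]  K=[-0.7009 0.1096; -0.0773 0.5059]  nu=[-2.0470, -0.9011]  x^+=[-2.5768, -2.2571]  P^+=[0.2340 0.0230; 0.0230 0.1199]
step 3: x^-=[-3.5474, -2.2571]  P^-=[0.5260 0.0766; 0.0766 0.1899]  H_jac=[-0.9188 0.0000; 0.0000 0.7736]  S=[0.6840 -0.0504; -0.0504 0.3337]  K=[-0.7012 0.0716; -0.0712 0.4296]  nu=[2.0552, 1.7437]  x^+=[-4.8638, -1.6544]  P^+=[0.1829 0.0167; 0.0167 0.1218]

H_jac[0,0] = -0.9188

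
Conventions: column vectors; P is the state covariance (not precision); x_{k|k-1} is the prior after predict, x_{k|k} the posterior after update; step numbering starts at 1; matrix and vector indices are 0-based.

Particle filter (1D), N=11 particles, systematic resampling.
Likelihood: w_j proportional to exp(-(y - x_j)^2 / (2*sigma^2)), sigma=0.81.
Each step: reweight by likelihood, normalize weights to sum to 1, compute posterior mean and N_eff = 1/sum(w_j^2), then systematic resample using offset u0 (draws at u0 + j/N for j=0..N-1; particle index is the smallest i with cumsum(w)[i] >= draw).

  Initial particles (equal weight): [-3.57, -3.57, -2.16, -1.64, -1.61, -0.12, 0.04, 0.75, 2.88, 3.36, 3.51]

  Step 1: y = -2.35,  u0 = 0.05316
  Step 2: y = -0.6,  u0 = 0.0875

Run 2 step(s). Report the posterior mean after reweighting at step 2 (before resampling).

post_mean = -1.7401

step 1: w=[0.1075, 0.1075, 0.3251, 0.2276, 0.2202, 0.0076, 0.0043, 0.0002, 0.0000, 0.0000, 0.0000]  mean=-2.1982  Neff=4.3632  idx=[0, 1, 2, 2, 2, 2, 3, 3, 4, 4, 4]
step 2: w=[0.0004, 0.0004, 0.0543, 0.0543, 0.0543, 0.0543, 0.1520, 0.1520, 0.1593, 0.1593, 0.1593]  mean=-1.7401  Neff=7.4526  idx=[3, 5, 6, 6, 7, 8, 8, 9, 9, 10, 10]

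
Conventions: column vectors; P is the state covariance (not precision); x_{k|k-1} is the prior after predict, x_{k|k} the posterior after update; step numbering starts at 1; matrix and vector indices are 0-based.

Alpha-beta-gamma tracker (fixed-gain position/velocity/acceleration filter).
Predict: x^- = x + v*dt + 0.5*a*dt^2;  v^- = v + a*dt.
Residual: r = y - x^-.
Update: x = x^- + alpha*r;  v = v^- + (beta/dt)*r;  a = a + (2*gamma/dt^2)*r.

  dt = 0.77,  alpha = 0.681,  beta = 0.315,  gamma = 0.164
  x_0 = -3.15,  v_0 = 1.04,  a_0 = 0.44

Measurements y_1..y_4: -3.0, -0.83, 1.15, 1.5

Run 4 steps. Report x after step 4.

x_post = 1.9862

step 1: x_pred=-2.2188  r=-0.7812  x^+=-2.7508  v^+=1.0592  a^+=0.0078
step 2: x_pred=-1.9329  r=1.1029  x^+=-1.1818  v^+=1.5164  a^+=0.6179
step 3: x_pred=0.1690  r=0.9810  x^+=0.8371  v^+=2.3935  a^+=1.1606
step 4: x_pred=3.0241  r=-1.5241  x^+=1.9862  v^+=2.6637  a^+=0.3175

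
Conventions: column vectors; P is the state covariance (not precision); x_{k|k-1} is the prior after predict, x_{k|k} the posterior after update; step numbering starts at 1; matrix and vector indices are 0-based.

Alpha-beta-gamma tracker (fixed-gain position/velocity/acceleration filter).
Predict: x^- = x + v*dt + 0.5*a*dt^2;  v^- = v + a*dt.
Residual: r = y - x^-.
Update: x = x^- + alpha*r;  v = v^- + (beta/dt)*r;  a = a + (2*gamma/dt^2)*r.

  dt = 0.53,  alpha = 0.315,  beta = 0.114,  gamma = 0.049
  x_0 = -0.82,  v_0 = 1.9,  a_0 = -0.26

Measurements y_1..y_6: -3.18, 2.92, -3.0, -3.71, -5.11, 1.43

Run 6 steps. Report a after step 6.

step 1: x_pred=0.1505  r=-3.3305  x^+=-0.8986  v^+=1.0458  a^+=-1.4219
step 2: x_pred=-0.5440  r=3.4640  x^+=0.5471  v^+=1.0373  a^+=-0.2134
step 3: x_pred=1.0669  r=-4.0669  x^+=-0.2142  v^+=0.0494  a^+=-1.6323
step 4: x_pred=-0.4172  r=-3.2928  x^+=-1.4544  v^+=-1.5239  a^+=-2.7811
step 5: x_pred=-2.6527  r=-2.4573  x^+=-3.4268  v^+=-3.5264  a^+=-3.6383
step 6: x_pred=-5.8068  r=7.2368  x^+=-3.5272  v^+=-3.8982  a^+=-1.1136

a_post = -1.1136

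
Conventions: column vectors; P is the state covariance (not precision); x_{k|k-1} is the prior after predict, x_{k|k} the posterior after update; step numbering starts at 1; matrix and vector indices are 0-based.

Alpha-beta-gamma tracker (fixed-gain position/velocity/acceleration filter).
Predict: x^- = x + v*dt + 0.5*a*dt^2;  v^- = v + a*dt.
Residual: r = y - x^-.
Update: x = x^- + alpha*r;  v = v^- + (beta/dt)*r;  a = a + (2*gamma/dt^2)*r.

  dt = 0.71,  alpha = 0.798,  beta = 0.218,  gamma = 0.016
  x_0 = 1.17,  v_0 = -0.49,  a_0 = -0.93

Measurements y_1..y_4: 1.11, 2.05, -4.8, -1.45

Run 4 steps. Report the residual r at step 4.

resid = 4.8349

step 1: x_pred=0.5877  r=0.5223  x^+=1.0045  v^+=-0.9899  a^+=-0.8968
step 2: x_pred=0.0756  r=1.9744  x^+=1.6512  v^+=-1.0205  a^+=-0.7715
step 3: x_pred=0.7322  r=-5.5322  x^+=-3.6825  v^+=-3.2668  a^+=-1.1227
step 4: x_pred=-6.2849  r=4.8349  x^+=-2.4267  v^+=-2.5794  a^+=-0.8158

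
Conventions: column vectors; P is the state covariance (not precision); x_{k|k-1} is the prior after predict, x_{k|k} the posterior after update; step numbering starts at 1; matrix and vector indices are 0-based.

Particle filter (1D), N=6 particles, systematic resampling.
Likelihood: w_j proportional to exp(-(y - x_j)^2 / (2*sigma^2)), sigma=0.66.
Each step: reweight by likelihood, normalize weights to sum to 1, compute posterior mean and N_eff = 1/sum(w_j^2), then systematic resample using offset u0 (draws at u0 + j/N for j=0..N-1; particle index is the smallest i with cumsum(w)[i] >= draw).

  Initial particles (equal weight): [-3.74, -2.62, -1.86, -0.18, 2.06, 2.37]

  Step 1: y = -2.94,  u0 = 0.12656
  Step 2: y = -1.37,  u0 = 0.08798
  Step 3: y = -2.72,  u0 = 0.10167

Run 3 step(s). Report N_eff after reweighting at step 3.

step 1: w=[0.2941, 0.5451, 0.1607, 0.0001, 0.0000, 0.0000]  mean=-2.8270  Neff=2.4423  idx=[0, 0, 1, 1, 1, 2]
step 2: w=[0.0013, 0.0013, 0.1319, 0.1319, 0.1319, 0.6018]  mean=-2.1654  Neff=2.4134  idx=[2, 3, 5, 5, 5, 5]
step 3: w=[0.2680, 0.2680, 0.1160, 0.1160, 0.1160, 0.1160]  mean=-2.2674  Neff=5.0639  idx=[0, 1, 1, 2, 4, 5]

N_eff = 5.0639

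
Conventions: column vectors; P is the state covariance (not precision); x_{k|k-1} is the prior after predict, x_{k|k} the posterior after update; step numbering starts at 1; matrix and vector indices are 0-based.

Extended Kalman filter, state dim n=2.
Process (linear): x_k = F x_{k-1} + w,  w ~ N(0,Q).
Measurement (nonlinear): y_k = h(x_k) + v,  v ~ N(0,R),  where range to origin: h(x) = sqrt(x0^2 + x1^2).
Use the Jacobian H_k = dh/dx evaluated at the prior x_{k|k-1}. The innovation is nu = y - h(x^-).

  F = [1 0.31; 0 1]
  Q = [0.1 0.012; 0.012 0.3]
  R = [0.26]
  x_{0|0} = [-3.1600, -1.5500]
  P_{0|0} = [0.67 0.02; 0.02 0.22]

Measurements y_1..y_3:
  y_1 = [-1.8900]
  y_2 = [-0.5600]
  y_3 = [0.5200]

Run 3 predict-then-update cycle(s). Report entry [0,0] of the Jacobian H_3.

H_jac[0,0] = -0.6497

step 1: x^-=[-3.6405, -1.5500]  P^-=[0.8035 0.1002; 0.1002 0.5200]  H_jac=[-0.9201 -0.3917]  S=[1.0923]  K=[-0.7128; -0.2709]  nu=[-5.8467]  x^+=[0.5271, 0.0339]  P^+=[0.2486 -0.1107; -0.1107 0.4398]
step 2: x^-=[0.5376, 0.0339]  P^-=[0.3222 0.0376; 0.0376 0.7398]  H_jac=[0.9980 0.0629]  S=[0.5886]  K=[0.5504; 0.1429]  nu=[-1.0987]  x^+=[-0.0671, -0.1231]  P^+=[0.1439 -0.0087; -0.0087 0.7278]
step 3: x^-=[-0.1052, -0.1231]  P^-=[0.3085 0.2290; 0.2290 1.0278]  H_jac=[-0.6497 -0.7602]  S=[1.2104]  K=[-0.3094; -0.7684]  nu=[0.3581]  x^+=[-0.2160, -0.3983]  P^+=[0.1926 -0.0588; -0.0588 0.3131]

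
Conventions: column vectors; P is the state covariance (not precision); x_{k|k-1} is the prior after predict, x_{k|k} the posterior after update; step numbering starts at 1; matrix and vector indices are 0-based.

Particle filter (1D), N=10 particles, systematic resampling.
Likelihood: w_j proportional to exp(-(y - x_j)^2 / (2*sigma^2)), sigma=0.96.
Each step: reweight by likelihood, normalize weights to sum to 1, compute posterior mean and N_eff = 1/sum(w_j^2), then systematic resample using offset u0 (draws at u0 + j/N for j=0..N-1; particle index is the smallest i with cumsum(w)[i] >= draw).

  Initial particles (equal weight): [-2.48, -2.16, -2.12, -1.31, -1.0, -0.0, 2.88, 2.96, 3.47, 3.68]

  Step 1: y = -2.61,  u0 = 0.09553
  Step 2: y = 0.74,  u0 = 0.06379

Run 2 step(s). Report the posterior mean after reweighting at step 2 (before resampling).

post_mean = -0.3206

step 1: w=[0.2885, 0.2609, 0.2556, 0.1164, 0.0714, 0.0072, 0.0000, 0.0000, 0.0000, 0.0000]  mean=-2.0448  Neff=4.2493  idx=[0, 0, 1, 1, 1, 2, 2, 2, 3, 5]
step 2: w=[0.0039, 0.0039, 0.0114, 0.0114, 0.0114, 0.0129, 0.0129, 0.0129, 0.1113, 0.8082]  mean=-0.3206  Neff=1.5002  idx=[6, 8, 9, 9, 9, 9, 9, 9, 9, 9]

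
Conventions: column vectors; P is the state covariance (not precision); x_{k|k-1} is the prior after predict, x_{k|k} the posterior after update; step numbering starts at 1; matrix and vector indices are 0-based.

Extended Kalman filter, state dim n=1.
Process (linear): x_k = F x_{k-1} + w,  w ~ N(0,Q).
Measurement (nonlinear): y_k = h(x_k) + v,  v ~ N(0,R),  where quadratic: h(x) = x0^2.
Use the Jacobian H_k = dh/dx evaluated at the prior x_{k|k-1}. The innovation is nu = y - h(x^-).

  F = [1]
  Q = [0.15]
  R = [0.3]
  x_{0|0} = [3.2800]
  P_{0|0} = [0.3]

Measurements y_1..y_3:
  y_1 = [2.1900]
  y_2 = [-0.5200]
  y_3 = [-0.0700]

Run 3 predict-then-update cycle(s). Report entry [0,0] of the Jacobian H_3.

step 1: x^-=[3.2800]  P^-=[0.4500]  H_jac=[6.5600]  S=[19.6651]  K=[0.1501]  nu=[-8.5684]  x^+=[1.9938]  P^+=[0.0069]
step 2: x^-=[1.9938]  P^-=[0.1569]  H_jac=[3.9875]  S=[2.7942]  K=[0.2239]  nu=[-4.4951]  x^+=[0.9875]  P^+=[0.0168]
step 3: x^-=[0.9875]  P^-=[0.1668]  H_jac=[1.9750]  S=[0.9508]  K=[0.3466]  nu=[-1.0452]  x^+=[0.6253]  P^+=[0.0526]

H_jac[0,0] = 1.9750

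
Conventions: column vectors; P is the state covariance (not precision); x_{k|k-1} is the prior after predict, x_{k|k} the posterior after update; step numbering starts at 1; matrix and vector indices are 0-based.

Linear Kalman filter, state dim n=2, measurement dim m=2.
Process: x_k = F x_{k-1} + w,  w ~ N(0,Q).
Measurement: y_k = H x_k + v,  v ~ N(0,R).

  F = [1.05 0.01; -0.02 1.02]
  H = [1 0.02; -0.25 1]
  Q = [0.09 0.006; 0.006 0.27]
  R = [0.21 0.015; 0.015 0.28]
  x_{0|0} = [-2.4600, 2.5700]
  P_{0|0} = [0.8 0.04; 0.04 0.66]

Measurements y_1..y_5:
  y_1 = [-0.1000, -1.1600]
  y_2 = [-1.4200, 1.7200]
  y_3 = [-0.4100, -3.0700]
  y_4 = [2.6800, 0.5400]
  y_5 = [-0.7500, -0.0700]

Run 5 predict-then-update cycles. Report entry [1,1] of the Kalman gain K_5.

step 1: x^-=[-2.5573, 2.6706]  P^-=[0.9729 0.0388; 0.0388 0.9554]  S=[1.1848 -0.1705; -0.1705 1.2768]  K=[0.8144 -0.0514; 0.1585 0.7618]  nu=[2.4039, -4.4699]  x^+=[-0.3700, -0.3537]  P^+=[0.1694 0.0402; 0.0402 0.2257]
step 2: x^-=[-0.3921, -0.3534]  P^-=[0.2777 0.0478; 0.0478 0.5033]  S=[0.4898 0.0032; 0.0032 0.7767]  K=[0.5691 -0.0302; 0.1140 0.6321]  nu=[-1.0209, 1.9754]  x^+=[-1.0327, 0.7789]  P^+=[0.1185 0.0297; 0.0297 0.1861]
step 3: x^-=[-1.0765, 0.8151]  P^-=[0.2212 0.0372; 0.0372 0.4625]  S=[0.4329 0.0060; 0.0060 0.7377]  K=[0.5132 -0.0287; 0.0989 0.6135]  nu=[0.6502, -4.1542]  x^+=[-0.6237, -1.6693]  P^+=[0.1068 0.0264; 0.0264 0.1799]
step 4: x^-=[-0.6716, -1.6902]  P^-=[0.2083 0.0338; 0.0338 0.4561]  S=[0.4199 0.0057; 0.0057 0.7322]  K=[0.4982 -0.0288; 0.0940 0.6106]  nu=[3.3854, 2.0623]  x^+=[0.9556, -0.1127]  P^+=[0.1037 0.0253; 0.0253 0.1787]
step 5: x^-=[1.0022, -0.1340]  P^-=[0.2049 0.0328; 0.0328 0.4549]  S=[0.4163 0.0055; 0.0055 0.7314]  K=[0.4940 -0.0289; 0.0925 0.6102]  nu=[-1.7495, 0.3146]  x^+=[0.1289, -0.1039]  P^+=[0.1028 0.0250; 0.0250 0.1785]

K[1,1] = 0.6102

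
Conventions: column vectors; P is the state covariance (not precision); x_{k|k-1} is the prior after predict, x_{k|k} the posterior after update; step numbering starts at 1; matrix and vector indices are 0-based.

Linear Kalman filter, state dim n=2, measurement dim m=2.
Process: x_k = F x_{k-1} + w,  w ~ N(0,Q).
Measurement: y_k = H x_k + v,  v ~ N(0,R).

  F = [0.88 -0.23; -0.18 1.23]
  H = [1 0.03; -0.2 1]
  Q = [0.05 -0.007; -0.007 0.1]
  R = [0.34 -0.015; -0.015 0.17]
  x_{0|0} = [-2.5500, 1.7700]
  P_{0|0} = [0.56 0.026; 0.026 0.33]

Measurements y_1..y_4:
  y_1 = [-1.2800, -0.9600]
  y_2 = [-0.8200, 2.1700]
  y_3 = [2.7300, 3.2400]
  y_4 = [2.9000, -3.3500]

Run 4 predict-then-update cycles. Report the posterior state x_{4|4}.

step 1: x^-=[-2.6511, 2.6361]  P^-=[0.4906 -0.1598; -0.1598 0.6059]  S=[0.8216 -0.2538; -0.2538 0.8594]  K=[0.5487 -0.1381; 0.0626 0.7606]  nu=[1.2920, -4.1263]  x^+=[-1.3723, -0.4217]  P^+=[0.1884 0.0060; 0.0060 0.1296]
step 2: x^-=[-1.1107, -0.2717]  P^-=[0.2004 -0.0668; -0.0668 0.2995]  S=[0.5366 -0.1125; -0.1125 0.5042]  K=[0.3412 -0.1358; 0.0234 0.6257]  nu=[0.2988, 2.2196]  x^+=[-1.3102, 1.1240]  P^+=[0.1182 -0.0046; -0.0046 0.1051]
step 3: x^-=[-1.4115, 1.6184]  P^-=[0.1489 -0.0606; -0.0606 0.2649]  S=[0.4855 -0.0971; -0.0971 0.4651]  K=[0.2756 -0.1368; 0.0111 0.5979]  nu=[4.0929, 1.3393]  x^+=[-0.4666, 2.4646]  P^+=[0.0960 -0.0082; -0.0082 0.0998]
step 4: x^-=[-0.9774, 3.1155]  P^-=[0.1329 -0.0597; -0.0597 0.2578]  S=[0.4696 -0.0932; -0.0932 0.4570]  K=[0.2521 -0.1374; 0.0068 0.5916]  nu=[3.7840, -6.6609]  x^+=[0.8912, -0.7996]  P^+=[0.0880 -0.0095; -0.0095 0.0986]

x_post = [0.8912, -0.7996]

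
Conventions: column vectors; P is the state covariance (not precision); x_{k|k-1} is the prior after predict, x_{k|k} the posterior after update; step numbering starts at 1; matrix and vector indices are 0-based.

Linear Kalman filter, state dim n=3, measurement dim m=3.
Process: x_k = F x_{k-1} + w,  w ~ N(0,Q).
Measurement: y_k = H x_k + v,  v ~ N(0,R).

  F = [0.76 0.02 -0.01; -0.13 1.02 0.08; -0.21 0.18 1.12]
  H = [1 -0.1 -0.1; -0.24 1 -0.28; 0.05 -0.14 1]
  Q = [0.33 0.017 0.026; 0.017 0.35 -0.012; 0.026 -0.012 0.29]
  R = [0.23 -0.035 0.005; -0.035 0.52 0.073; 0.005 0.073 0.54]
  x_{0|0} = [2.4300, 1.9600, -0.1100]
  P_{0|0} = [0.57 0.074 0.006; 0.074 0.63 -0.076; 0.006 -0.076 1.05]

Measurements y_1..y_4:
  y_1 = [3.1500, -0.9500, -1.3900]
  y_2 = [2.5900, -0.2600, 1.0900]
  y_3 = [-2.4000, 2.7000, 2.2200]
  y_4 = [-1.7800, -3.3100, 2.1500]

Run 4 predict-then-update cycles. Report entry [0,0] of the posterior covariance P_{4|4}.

P_post[0,0] = 0.1552

step 1: x^-=[1.8871, 1.6745, -0.2807]  P^-=[0.6618 0.0309 -0.0611; 0.0309 0.9897 0.1068; -0.0611 0.1068 1.6136]  S=[0.9260 -0.2080 -0.1839; -0.2080 1.5914 -0.3962; -0.1839 -0.3962 2.1382]  K=[0.7382 0.0408 0.0559; 0.0799 0.6364 0.1107; -0.1164 -0.0414 0.7286]  nu=[1.4023, -2.2502, -0.9692]  x^+=[2.7763, 0.2472, -1.0569]  P^+=[0.1774 0.0519 0.0353; 0.0519 0.3932 0.1591; 0.0353 0.1591 0.4103]
step 2: x^-=[2.1255, -0.1933, -1.7222]  P^-=[0.4336 0.0481 0.0348; 0.0481 0.7762 0.2678; 0.0348 0.2678 0.8689]  S=[0.6689 -0.1713 -0.0448; -0.1713 1.2209 -0.0107; -0.0448 -0.0107 1.3530]  K=[0.6495 0.0378 0.0585; 0.0718 0.5761 0.1263; -0.0749 0.0081 0.6134]  nu=[0.2729, -0.0388, 2.6789]  x^+=[2.4581, 0.1423, -0.0999]  P^+=[0.1569 0.0491 0.0366; 0.0491 0.3625 0.1589; 0.0366 0.1589 0.3518]
step 3: x^-=[1.8720, -0.1824, -0.6024]  P^-=[0.4217 0.0475 0.0394; 0.0475 0.7442 0.2566; 0.0394 0.2566 0.7931]  S=[0.6548 -0.1684 -0.0326; -0.1684 1.1895 0.0023; -0.0326 0.0023 1.2802]  K=[0.6430 0.0365 0.0583; 0.0711 0.5655 0.1217; -0.0681 0.0103 0.5913]  nu=[-4.3505, 3.1630, 2.7033]  x^+=[-0.6523, 1.6259, 1.3248]  P^+=[0.1554 0.0482 0.0364; 0.0482 0.3553 0.1547; 0.0364 0.1547 0.3395]
step 4: x^-=[-0.4765, 1.8492, 1.9134]  P^-=[0.4208 0.0468 0.0393; 0.0468 0.7362 0.2495; 0.0393 0.2495 0.7759]  S=[0.6537 -0.1680 -0.0304; -0.1680 1.1844 0.0008; -0.0304 0.0008 1.2648]  K=[0.6425 0.0360 0.0579; 0.0710 0.5631 0.1190; -0.0671 0.0093 0.5858]  nu=[-0.9272, -4.7378, 0.5193]  x^+=[-1.2129, -0.8228, 2.2357]  P^+=[0.1552 0.0478 0.0361; 0.0478 0.3533 0.1528; 0.0361 0.1528 0.3362]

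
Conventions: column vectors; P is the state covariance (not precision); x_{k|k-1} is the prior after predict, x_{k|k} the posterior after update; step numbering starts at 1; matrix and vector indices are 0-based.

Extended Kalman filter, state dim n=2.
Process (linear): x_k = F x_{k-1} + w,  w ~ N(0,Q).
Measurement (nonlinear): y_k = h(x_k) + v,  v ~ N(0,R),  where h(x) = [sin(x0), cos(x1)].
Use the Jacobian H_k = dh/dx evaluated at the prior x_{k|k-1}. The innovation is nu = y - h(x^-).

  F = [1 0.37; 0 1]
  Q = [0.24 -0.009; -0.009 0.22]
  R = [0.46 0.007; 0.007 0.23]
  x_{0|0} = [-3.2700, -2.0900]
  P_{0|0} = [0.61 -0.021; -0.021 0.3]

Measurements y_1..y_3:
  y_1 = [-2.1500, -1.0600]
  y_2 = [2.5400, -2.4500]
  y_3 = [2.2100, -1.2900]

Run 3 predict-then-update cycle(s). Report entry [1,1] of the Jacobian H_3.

H_jac[1,1] = -0.4781

step 1: x^-=[-4.0433, -2.0900]  P^-=[0.8755 0.0810; 0.0810 0.5200]  H_jac=[-0.6203 0.0000; 0.0000 0.8682]  S=[0.7968 -0.0366; -0.0366 0.6220]  K=[-0.6782 0.0731; -0.0298 0.7241]  nu=[-2.9344, -0.5638]  x^+=[-2.0946, -2.4109]  P^+=[0.5021 0.0139; 0.0139 0.1916]
step 2: x^-=[-2.9866, -2.4109]  P^-=[0.7786 0.0758; 0.0758 0.4116]  H_jac=[-0.9880 0.0000; 0.0000 0.6674]  S=[1.2201 -0.0430; -0.0430 0.4133]  K=[-0.6285 0.0570; -0.0381 0.6606]  nu=[2.6944, -1.7053]  x^+=[-4.7773, -3.6401]  P^+=[0.2922 0.0131; 0.0131 0.2273]
step 3: x^-=[-6.1242, -3.6401]  P^-=[0.5730 0.0882; 0.0882 0.4473]  H_jac=[0.9874 0.0000; 0.0000 -0.4781]  S=[1.0186 -0.0346; -0.0346 0.3323]  K=[0.5531 -0.0692; 0.0638 -0.6370]  nu=[2.0517, -0.4117]  x^+=[-4.9610, -3.2470]  P^+=[0.2572 0.0252; 0.0252 0.3055]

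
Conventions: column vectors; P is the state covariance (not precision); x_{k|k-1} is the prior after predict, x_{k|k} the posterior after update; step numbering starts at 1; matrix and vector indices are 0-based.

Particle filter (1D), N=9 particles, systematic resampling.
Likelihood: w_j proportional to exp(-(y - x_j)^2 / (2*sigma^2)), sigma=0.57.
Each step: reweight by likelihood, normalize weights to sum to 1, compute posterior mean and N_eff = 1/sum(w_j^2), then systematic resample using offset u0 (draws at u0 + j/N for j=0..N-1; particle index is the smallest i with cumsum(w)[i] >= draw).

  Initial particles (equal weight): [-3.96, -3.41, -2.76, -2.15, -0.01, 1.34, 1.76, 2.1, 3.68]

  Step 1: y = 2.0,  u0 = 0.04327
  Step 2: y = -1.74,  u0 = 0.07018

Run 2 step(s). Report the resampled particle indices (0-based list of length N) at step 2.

resampled_idx = [0, 0, 0, 0, 1, 1, 1, 1, 1]

step 1: w=[0.0000, 0.0000, 0.0000, 0.0000, 0.0008, 0.2108, 0.3772, 0.4058, 0.0054]  mean=1.8183  Neff=2.8455  idx=[5, 5, 6, 6, 6, 7, 7, 7, 7]
step 2: w=[0.4893, 0.4893, 0.0070, 0.0070, 0.0070, 0.0001, 0.0001, 0.0001, 0.0001]  mean=1.3492  Neff=2.0881  idx=[0, 0, 0, 0, 1, 1, 1, 1, 1]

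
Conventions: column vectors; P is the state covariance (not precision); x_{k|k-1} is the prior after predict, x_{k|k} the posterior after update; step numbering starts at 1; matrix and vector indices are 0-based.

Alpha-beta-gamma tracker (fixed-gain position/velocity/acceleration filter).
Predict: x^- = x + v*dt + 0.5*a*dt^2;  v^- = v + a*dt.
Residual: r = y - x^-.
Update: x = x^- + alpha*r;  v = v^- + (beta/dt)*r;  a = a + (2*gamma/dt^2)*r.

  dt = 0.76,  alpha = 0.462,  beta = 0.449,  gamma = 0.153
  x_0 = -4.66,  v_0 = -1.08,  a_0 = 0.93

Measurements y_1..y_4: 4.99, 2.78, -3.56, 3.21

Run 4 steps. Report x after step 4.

step 1: x_pred=-5.2122  r=10.2022  x^+=-0.4988  v^+=5.6542  a^+=6.3349
step 2: x_pred=5.6279  r=-2.8479  x^+=4.3122  v^+=8.7862  a^+=4.8262
step 3: x_pred=12.3835  r=-15.9435  x^+=5.0176  v^+=3.0348  a^+=-3.6203
step 4: x_pred=6.2785  r=-3.0685  x^+=4.8609  v^+=-1.5295  a^+=-5.2460

x_post = 4.8609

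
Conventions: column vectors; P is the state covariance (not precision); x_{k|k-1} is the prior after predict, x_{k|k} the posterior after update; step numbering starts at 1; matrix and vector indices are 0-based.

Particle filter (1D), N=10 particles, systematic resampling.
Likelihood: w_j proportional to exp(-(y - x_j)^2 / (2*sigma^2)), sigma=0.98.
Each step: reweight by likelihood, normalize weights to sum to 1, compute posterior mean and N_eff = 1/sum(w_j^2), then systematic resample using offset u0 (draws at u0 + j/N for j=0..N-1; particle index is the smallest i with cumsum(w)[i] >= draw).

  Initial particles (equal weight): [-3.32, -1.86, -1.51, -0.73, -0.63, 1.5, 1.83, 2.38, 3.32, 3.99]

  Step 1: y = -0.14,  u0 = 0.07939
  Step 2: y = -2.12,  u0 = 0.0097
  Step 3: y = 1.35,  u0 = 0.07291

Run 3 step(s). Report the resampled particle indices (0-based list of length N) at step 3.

resampled_idx = [5, 5, 6, 6, 7, 7, 8, 8, 9, 9]

step 1: w=[0.0019, 0.0785, 0.1378, 0.3055, 0.3232, 0.0903, 0.0486, 0.0134, 0.0007, 0.0001]  mean=-0.5282  Neff=4.2797  idx=[1, 2, 3, 3, 3, 4, 4, 4, 5, 6]
step 2: w=[0.2519, 0.2150, 0.0954, 0.0954, 0.0954, 0.0821, 0.0821, 0.0821, 0.0003, 0.0001]  mean=-1.1569  Neff=6.3594  idx=[0, 0, 0, 1, 1, 2, 3, 4, 5, 6]
step 3: w=[0.0076, 0.0076, 0.0076, 0.0229, 0.0229, 0.1703, 0.1703, 0.1703, 0.2103, 0.2103]  mean=-0.7494  Neff=5.6602  idx=[5, 5, 6, 6, 7, 7, 8, 8, 9, 9]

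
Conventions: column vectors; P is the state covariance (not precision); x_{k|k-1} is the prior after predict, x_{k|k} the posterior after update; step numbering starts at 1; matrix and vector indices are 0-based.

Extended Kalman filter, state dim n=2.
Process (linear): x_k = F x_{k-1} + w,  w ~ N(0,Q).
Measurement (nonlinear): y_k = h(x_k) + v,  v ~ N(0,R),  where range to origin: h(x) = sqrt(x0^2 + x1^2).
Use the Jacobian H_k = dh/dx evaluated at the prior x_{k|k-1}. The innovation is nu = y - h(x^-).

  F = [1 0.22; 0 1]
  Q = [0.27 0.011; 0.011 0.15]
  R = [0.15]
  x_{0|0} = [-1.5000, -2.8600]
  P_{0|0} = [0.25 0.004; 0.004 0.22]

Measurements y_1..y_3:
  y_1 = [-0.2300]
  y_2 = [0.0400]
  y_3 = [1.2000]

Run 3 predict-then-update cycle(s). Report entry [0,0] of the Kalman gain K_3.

step 1: x^-=[-2.1292, -2.8600]  P^-=[0.5324 0.0634; 0.0634 0.3700]  H_jac=[-0.5972 -0.8021]  S=[0.6387]  K=[-0.5774; -0.5240]  nu=[-3.7955]  x^+=[0.0625, -0.8712]  P^+=[0.3195 -0.1298; -0.1298 0.1947]
step 2: x^-=[-0.1291, -0.8712]  P^-=[0.5417 -0.0760; -0.0760 0.3447]  H_jac=[-0.1466 -0.9892]  S=[0.4768]  K=[-0.0089; -0.6916]  nu=[-0.8407]  x^+=[-0.1217, -0.2898]  P^+=[0.5417 -0.0789; -0.0789 0.1166]
step 3: x^-=[-0.1854, -0.2898]  P^-=[0.7826 -0.0423; -0.0423 0.2666]  H_jac=[-0.5390 -0.8423]  S=[0.5281]  K=[-0.7313; -0.3820]  nu=[0.8560]  x^+=[-0.8114, -0.6168]  P^+=[0.5002 -0.1898; -0.1898 0.1895]

K[0,0] = -0.7313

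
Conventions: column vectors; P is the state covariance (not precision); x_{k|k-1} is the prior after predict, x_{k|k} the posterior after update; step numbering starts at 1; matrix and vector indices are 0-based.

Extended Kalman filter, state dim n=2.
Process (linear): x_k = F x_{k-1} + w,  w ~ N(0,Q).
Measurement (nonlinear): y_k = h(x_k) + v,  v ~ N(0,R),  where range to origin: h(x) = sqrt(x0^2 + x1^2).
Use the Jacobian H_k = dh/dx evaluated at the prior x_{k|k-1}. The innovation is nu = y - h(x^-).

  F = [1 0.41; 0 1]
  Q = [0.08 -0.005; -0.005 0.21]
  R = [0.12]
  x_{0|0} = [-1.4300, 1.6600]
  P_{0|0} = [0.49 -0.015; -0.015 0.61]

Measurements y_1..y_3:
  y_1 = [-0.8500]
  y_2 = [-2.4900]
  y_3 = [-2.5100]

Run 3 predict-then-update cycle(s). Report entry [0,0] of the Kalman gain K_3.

step 1: x^-=[-0.7494, 1.6600]  P^-=[0.6602 0.2301; 0.2301 0.8200]  H_jac=[-0.4115 0.9114]  S=[0.7404]  K=[-0.0837; 0.8816]  nu=[-2.6713]  x^+=[-0.5259, -0.6950]  P^+=[0.6551 0.2847; 0.2847 0.2446]
step 2: x^-=[-0.8108, -0.6950]  P^-=[1.0096 0.3800; 0.3800 0.4546]  H_jac=[-0.7593 -0.6508]  S=[1.2701]  K=[-0.7983; -0.4601]  nu=[-3.5579]  x^+=[2.0293, 0.9420]  P^+=[0.2003 -0.0865; -0.0865 0.1857]
step 3: x^-=[2.4156, 0.9420]  P^-=[0.2406 -0.0153; -0.0153 0.3957]  H_jac=[0.9317 0.3633]  S=[0.3707]  K=[0.5897; 0.3493]  nu=[-5.1027]  x^+=[-0.5933, -0.8406]  P^+=[0.1117 -0.0917; -0.0917 0.3505]

K[0,0] = 0.5897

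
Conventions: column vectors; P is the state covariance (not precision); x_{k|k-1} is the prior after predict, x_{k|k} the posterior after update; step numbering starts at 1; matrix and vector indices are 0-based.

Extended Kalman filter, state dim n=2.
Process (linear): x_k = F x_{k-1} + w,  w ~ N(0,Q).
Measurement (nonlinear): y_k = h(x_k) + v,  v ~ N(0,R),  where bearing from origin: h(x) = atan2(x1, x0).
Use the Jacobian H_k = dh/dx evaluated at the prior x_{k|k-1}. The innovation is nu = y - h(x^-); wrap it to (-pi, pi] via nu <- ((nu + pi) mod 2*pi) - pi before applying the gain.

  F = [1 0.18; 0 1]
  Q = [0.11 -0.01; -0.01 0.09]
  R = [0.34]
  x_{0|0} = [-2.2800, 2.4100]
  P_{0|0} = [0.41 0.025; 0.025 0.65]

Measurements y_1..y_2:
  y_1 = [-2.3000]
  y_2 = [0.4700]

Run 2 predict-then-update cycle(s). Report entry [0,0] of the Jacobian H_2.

H_jac[0,0] = -0.2105

step 1: x^-=[-1.8462, 2.4100]  P^-=[0.5501 0.1320; 0.1320 0.7400]  H_jac=[-0.2615 -0.2003]  S=[0.4211]  K=[-0.4043; -0.4339]  nu=[1.7587]  x^+=[-2.5573, 1.6468]  P^+=[0.4812 0.0581; 0.0581 0.6607]
step 2: x^-=[-2.2609, 1.6468]  P^-=[0.6335 0.1670; 0.1670 0.7507]  H_jac=[-0.2105 -0.2890]  S=[0.4511]  K=[-0.4026; -0.5589]  nu=[-2.0421]  x^+=[-1.4386, 2.7881]  P^+=[0.5604 0.0655; 0.0655 0.6098]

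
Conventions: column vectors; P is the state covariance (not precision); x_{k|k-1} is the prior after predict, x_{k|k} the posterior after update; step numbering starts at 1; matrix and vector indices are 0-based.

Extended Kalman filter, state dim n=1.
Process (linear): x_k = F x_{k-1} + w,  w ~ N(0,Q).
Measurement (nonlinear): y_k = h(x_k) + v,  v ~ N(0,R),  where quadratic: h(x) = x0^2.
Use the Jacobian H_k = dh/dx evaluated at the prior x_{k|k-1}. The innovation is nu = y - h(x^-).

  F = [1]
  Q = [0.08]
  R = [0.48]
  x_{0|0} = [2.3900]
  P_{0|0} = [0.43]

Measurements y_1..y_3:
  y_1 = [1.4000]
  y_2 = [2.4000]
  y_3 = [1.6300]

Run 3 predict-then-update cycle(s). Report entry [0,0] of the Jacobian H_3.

H_jac[0,0] = 3.0812

step 1: x^-=[2.3900]  P^-=[0.5100]  H_jac=[4.7800]  S=[12.1327]  K=[0.2009]  nu=[-4.3121]  x^+=[1.5236]  P^+=[0.0202]
step 2: x^-=[1.5236]  P^-=[0.1002]  H_jac=[3.0472]  S=[1.4102]  K=[0.2165]  nu=[0.0787]  x^+=[1.5406]  P^+=[0.0341]
step 3: x^-=[1.5406]  P^-=[0.1141]  H_jac=[3.0812]  S=[1.5633]  K=[0.2249]  nu=[-0.7435]  x^+=[1.3734]  P^+=[0.0350]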